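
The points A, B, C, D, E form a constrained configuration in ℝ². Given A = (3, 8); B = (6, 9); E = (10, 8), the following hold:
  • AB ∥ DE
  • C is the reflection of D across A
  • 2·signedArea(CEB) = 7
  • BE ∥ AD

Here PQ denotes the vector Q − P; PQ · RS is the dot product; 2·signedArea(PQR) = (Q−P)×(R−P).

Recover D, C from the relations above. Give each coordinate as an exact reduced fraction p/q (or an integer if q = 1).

C = (-1, 9)
D = (7, 7)

1. D_x = 7  [AB ∥ DE ∩ BE ∥ AD]
2. D_y = 7  [AB ∥ DE ∩ BE ∥ AD]
   → D = (7, 7)
3. C_x = -1  [C is the reflection of D across A]
4. C_y = 9  [C is the reflection of D across A]
   → C = (-1, 9)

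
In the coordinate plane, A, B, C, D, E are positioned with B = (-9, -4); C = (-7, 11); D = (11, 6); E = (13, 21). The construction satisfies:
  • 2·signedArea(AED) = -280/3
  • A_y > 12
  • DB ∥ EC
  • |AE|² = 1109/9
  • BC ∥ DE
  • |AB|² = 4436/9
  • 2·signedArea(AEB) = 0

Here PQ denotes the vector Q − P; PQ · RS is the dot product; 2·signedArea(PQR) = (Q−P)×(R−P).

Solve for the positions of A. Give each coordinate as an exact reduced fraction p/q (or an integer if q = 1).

A = (17/3, 38/3)

1. A_x = 17/3  [2·signedArea(AEB) = 0 ∩ 2·signedArea(AED) = -280/3]
2. A_y = 38/3  [2·signedArea(AEB) = 0 ∩ 2·signedArea(AED) = -280/3]
   → A = (17/3, 38/3)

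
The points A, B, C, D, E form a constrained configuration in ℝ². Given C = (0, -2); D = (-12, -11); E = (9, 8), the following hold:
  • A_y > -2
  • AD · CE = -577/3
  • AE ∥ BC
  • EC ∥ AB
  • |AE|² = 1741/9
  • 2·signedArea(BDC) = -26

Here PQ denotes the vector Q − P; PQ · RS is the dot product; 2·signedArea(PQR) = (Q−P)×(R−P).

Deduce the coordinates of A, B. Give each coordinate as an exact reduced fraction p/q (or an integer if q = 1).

A = (-1, -5/3)
B = (-10, -35/3)

1. A_x = -1  [line -9·x + -10·y + -77/3 = 0 ∩ |AE|² = 1741/9]
2. A_y = -5/3  [line -9·x + -10·y + -77/3 = 0 ∩ |AE|² = 1741/9]
   → A = (-1, -5/3)
3. B_x = -10  [AE ∥ BC ∩ EC ∥ AB]
4. B_y = -35/3  [AE ∥ BC ∩ EC ∥ AB]
   → B = (-10, -35/3)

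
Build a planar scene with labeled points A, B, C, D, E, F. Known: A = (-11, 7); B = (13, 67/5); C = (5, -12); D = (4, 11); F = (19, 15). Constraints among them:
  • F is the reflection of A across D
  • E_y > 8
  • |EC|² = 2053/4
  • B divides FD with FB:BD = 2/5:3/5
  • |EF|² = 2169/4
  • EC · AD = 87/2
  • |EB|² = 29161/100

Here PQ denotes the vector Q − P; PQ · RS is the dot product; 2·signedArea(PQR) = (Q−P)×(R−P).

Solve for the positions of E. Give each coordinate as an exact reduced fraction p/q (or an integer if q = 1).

1. E_x = -7/2  [line -15·x + -4·y + -33/2 = 0 ∩ |EC|² = 2053/4]
2. E_y = 9  [line -15·x + -4·y + -33/2 = 0 ∩ |EC|² = 2053/4]
   → E = (-7/2, 9)

E = (-7/2, 9)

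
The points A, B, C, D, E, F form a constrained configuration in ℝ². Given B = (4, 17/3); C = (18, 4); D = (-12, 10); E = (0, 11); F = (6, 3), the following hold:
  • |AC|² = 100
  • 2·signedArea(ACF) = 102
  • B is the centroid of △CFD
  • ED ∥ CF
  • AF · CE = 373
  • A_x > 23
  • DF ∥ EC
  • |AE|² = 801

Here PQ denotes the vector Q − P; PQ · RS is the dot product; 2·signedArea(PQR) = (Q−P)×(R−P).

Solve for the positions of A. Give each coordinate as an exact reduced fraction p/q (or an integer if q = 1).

1. A_x = 24  [AF · CE = 373 ∩ 2·signedArea(ACF) = 102]
2. A_y = -4  [AF · CE = 373 ∩ 2·signedArea(ACF) = 102]
   → A = (24, -4)

A = (24, -4)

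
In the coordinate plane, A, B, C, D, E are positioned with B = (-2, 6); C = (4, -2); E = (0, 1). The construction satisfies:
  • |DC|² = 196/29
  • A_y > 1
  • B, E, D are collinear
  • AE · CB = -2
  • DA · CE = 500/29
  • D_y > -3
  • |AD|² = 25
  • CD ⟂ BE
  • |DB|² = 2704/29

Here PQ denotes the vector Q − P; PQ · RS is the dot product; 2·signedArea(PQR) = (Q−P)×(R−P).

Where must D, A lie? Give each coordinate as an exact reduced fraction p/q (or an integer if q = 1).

A = (1, 2)
D = (46/29, -86/29)

1. D_x = 46/29  [B, E, D are collinear ∩ CD ⟂ BE]
2. D_y = -86/29  [B, E, D are collinear ∩ CD ⟂ BE]
   → D = (46/29, -86/29)
3. A_x = 1  [AE · CB = -2 ∩ DA · CE = 500/29]
4. A_y = 2  [AE · CB = -2 ∩ DA · CE = 500/29]
   → A = (1, 2)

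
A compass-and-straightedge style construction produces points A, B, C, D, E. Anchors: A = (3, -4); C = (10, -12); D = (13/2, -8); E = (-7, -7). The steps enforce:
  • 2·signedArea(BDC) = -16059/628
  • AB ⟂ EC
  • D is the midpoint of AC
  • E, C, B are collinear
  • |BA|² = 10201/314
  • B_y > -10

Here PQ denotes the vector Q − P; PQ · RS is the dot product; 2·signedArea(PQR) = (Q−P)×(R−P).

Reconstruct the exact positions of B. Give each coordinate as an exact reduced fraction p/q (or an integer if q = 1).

B = (437/314, -2973/314)

1. B_x = 437/314  [E, C, B are collinear ∩ AB ⟂ EC]
2. B_y = -2973/314  [E, C, B are collinear ∩ AB ⟂ EC]
   → B = (437/314, -2973/314)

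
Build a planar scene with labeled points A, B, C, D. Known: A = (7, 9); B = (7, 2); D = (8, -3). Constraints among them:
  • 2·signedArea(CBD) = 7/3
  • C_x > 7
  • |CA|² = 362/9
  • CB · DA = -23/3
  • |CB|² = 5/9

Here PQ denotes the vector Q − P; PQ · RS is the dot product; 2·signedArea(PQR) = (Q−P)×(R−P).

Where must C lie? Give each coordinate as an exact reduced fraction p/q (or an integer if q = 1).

C = (22/3, 8/3)

1. C_x = 22/3  [2·signedArea(CBD) = 7/3 ∩ CB · DA = -23/3]
2. C_y = 8/3  [2·signedArea(CBD) = 7/3 ∩ CB · DA = -23/3]
   → C = (22/3, 8/3)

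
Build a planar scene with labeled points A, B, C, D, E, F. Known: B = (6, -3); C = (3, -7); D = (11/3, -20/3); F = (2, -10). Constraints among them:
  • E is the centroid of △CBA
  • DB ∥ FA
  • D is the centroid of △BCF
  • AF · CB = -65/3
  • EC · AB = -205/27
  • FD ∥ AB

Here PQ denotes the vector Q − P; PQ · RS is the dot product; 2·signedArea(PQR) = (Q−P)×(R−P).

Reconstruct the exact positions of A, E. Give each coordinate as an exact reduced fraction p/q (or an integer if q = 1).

1. A_x = 13/3  [FD ∥ AB ∩ DB ∥ FA]
2. A_y = -19/3  [FD ∥ AB ∩ DB ∥ FA]
   → A = (13/3, -19/3)
3. E_x = 40/9  [E is the centroid of △CBA]
4. E_y = -49/9  [E is the centroid of △CBA]
   → E = (40/9, -49/9)

A = (13/3, -19/3)
E = (40/9, -49/9)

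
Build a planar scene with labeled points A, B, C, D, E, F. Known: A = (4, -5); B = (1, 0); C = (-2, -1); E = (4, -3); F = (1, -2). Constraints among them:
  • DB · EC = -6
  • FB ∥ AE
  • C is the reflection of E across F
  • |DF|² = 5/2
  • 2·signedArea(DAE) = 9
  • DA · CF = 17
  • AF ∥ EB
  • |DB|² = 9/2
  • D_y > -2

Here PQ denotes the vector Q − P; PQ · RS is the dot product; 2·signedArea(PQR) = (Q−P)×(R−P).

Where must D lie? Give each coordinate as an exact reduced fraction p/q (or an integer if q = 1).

D = (-1/2, -3/2)

1. D_x = -1/2  [DB · EC = -6 ∩ 2·signedArea(DAE) = 9]
2. D_y = -3/2  [DB · EC = -6 ∩ 2·signedArea(DAE) = 9]
   → D = (-1/2, -3/2)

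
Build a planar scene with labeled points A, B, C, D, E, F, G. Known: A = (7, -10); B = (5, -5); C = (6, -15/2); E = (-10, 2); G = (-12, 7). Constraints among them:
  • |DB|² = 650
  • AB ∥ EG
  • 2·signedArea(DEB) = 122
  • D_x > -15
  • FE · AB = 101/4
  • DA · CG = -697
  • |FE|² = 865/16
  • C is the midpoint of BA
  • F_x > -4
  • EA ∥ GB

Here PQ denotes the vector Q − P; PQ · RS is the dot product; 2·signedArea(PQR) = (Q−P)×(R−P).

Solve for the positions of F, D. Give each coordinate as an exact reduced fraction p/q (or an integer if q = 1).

D = (-14, 12)
F = (-3, -1/4)

1. F_x = -3  [line 2·x + -5·y + 19/4 = 0 ∩ |FE|² = 865/16]
2. F_y = -1/4  [line 2·x + -5·y + 19/4 = 0 ∩ |FE|² = 865/16]
   → F = (-3, -1/4)
3. D_x = -14  [DA · CG = -697 ∩ 2·signedArea(DEB) = 122]
4. D_y = 12  [DA · CG = -697 ∩ 2·signedArea(DEB) = 122]
   → D = (-14, 12)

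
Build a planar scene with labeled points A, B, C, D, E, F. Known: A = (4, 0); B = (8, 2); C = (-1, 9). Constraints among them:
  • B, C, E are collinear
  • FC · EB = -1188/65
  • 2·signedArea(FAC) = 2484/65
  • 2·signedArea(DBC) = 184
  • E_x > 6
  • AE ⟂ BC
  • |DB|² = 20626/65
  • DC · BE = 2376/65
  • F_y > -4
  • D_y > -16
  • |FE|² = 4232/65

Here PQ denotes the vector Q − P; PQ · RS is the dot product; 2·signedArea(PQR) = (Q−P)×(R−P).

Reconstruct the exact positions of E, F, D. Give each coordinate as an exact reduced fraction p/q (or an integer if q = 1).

1. E_x = 421/65  [B, C, E are collinear ∩ AE ⟂ BC]
2. E_y = 207/65  [B, C, E are collinear ∩ AE ⟂ BC]
   → E = (421/65, 207/65)
3. F_x = 99/65  [FC · EB = -1188/65 ∩ 2·signedArea(FAC) = 2484/65]
4. F_y = -207/65  [FC · EB = -1188/65 ∩ 2·signedArea(FAC) = 2484/65]
   → F = (99/65, -207/65)
5. D_x = 263/65  [DC · BE = 2376/65 ∩ 2·signedArea(DBC) = 184]
6. D_y = -999/65  [DC · BE = 2376/65 ∩ 2·signedArea(DBC) = 184]
   → D = (263/65, -999/65)

D = (263/65, -999/65)
E = (421/65, 207/65)
F = (99/65, -207/65)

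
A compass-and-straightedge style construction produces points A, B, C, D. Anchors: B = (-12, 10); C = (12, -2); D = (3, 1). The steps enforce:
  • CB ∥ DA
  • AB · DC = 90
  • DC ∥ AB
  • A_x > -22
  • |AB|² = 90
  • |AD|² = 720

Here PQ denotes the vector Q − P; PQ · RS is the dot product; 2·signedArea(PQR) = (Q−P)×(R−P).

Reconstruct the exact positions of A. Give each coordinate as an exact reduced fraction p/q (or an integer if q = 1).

1. A_x = -21  [DC ∥ AB ∩ CB ∥ DA]
2. A_y = 13  [DC ∥ AB ∩ CB ∥ DA]
   → A = (-21, 13)

A = (-21, 13)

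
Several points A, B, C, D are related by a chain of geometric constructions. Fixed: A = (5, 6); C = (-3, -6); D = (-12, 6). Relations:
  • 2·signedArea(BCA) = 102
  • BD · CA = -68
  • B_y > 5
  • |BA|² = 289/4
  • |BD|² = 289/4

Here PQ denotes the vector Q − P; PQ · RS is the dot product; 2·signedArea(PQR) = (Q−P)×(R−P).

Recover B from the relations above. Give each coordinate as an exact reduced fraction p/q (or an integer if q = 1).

1. B_x = -7/2  [2·signedArea(BCA) = 102 ∩ BD · CA = -68]
2. B_y = 6  [2·signedArea(BCA) = 102 ∩ BD · CA = -68]
   → B = (-7/2, 6)

B = (-7/2, 6)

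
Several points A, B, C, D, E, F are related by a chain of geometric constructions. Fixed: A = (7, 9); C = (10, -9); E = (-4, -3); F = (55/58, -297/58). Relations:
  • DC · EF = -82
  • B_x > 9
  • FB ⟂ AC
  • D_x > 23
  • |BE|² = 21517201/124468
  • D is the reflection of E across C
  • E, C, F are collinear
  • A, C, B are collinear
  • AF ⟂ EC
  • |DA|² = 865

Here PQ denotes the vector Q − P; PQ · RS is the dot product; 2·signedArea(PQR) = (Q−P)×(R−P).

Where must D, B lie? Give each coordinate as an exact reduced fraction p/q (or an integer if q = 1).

1. D_x = 24  [D is the reflection of E across C]
2. D_y = -15  [D is the reflection of E across C]
   → D = (24, -15)
3. B_x = 19585/2146  [A, C, B are collinear ∩ FB ⟂ AC]
4. B_y = -4032/1073  [A, C, B are collinear ∩ FB ⟂ AC]
   → B = (19585/2146, -4032/1073)

B = (19585/2146, -4032/1073)
D = (24, -15)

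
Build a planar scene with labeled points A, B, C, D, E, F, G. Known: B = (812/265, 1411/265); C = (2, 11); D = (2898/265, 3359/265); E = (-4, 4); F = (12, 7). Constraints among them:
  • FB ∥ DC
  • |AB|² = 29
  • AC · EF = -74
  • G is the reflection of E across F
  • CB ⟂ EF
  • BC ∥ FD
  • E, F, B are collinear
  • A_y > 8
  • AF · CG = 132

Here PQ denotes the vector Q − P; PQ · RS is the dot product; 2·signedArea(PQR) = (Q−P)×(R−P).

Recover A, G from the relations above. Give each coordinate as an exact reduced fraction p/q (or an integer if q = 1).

1. A_x = 7  [line -16·x + -3·y + 139 = 0 ∩ |AB|² = 29]
2. A_y = 9  [line -16·x + -3·y + 139 = 0 ∩ |AB|² = 29]
   → A = (7, 9)
3. G_x = 28  [AF · CG = 132 ∩ G is the reflection of E across F]
4. G_y = 10  [AF · CG = 132 ∩ G is the reflection of E across F]
   → G = (28, 10)

A = (7, 9)
G = (28, 10)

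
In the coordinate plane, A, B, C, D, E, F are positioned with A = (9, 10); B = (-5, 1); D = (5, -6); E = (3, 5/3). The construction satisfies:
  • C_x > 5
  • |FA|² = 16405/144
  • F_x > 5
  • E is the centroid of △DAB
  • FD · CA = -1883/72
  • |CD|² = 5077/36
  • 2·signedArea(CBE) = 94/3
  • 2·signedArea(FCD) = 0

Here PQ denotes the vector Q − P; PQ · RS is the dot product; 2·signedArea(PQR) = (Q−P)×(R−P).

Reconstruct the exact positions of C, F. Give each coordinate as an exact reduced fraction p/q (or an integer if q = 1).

1. C_x = 6  [line -2/3·x + 8·y + -128/3 = 0 ∩ |CD|² = 5077/36]
2. C_y = 35/6  [line -2/3·x + 8·y + -128/3 = 0 ∩ |CD|² = 5077/36]
   → C = (6, 35/6)
3. F_x = 11/2  [2·signedArea(FCD) = 0 ∩ FD · CA = -1883/72]
4. F_y = -1/12  [2·signedArea(FCD) = 0 ∩ FD · CA = -1883/72]
   → F = (11/2, -1/12)

C = (6, 35/6)
F = (11/2, -1/12)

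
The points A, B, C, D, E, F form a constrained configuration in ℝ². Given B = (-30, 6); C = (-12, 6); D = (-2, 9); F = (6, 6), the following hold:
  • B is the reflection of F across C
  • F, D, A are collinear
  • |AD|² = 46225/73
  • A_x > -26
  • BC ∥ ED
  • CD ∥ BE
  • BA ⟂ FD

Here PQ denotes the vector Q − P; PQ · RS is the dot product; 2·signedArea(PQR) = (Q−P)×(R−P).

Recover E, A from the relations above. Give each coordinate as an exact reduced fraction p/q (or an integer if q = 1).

1. E_x = -20  [BC ∥ ED ∩ CD ∥ BE]
2. E_y = 9  [BC ∥ ED ∩ CD ∥ BE]
   → E = (-20, 9)
3. A_x = -1866/73  [F, D, A are collinear ∩ BA ⟂ FD]
4. A_y = 1302/73  [F, D, A are collinear ∩ BA ⟂ FD]
   → A = (-1866/73, 1302/73)

A = (-1866/73, 1302/73)
E = (-20, 9)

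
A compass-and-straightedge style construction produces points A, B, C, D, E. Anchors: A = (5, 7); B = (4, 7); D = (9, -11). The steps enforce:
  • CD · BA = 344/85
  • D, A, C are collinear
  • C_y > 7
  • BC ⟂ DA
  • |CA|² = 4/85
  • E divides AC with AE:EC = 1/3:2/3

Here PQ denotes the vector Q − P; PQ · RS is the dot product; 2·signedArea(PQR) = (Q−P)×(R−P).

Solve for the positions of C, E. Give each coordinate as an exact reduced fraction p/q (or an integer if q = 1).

C = (421/85, 613/85)
E = (1271/255, 601/85)

1. C_x = 421/85  [D, A, C are collinear ∩ BC ⟂ DA]
2. C_y = 613/85  [D, A, C are collinear ∩ BC ⟂ DA]
   → C = (421/85, 613/85)
3. E_x = 1271/255  [E divides AC with AE:EC = 1/3:2/3]
4. E_y = 601/85  [E divides AC with AE:EC = 1/3:2/3]
   → E = (1271/255, 601/85)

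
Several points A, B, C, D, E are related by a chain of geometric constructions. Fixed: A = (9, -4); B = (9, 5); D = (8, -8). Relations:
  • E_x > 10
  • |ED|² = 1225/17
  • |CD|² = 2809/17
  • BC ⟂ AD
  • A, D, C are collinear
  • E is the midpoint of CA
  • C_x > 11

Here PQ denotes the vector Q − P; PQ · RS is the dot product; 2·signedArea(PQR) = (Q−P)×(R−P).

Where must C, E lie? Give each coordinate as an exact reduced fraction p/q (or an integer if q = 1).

C = (189/17, 76/17)
E = (171/17, 4/17)

1. C_x = 189/17  [A, D, C are collinear ∩ BC ⟂ AD]
2. C_y = 76/17  [A, D, C are collinear ∩ BC ⟂ AD]
   → C = (189/17, 76/17)
3. E_x = 171/17  [E is the midpoint of CA]
4. E_y = 4/17  [E is the midpoint of CA]
   → E = (171/17, 4/17)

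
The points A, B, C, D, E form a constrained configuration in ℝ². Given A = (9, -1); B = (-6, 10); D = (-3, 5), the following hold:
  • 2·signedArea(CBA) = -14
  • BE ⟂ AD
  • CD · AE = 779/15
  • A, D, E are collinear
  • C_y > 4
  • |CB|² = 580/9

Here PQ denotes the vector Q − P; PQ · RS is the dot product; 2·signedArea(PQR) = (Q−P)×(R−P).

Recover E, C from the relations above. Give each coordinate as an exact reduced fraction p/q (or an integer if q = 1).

C = (0, 14/3)
E = (-37/5, 36/5)

1. E_x = -37/5  [A, D, E are collinear ∩ BE ⟂ AD]
2. E_y = 36/5  [A, D, E are collinear ∩ BE ⟂ AD]
   → E = (-37/5, 36/5)
3. C_x = 0  [2·signedArea(CBA) = -14 ∩ CD · AE = 779/15]
4. C_y = 14/3  [2·signedArea(CBA) = -14 ∩ CD · AE = 779/15]
   → C = (0, 14/3)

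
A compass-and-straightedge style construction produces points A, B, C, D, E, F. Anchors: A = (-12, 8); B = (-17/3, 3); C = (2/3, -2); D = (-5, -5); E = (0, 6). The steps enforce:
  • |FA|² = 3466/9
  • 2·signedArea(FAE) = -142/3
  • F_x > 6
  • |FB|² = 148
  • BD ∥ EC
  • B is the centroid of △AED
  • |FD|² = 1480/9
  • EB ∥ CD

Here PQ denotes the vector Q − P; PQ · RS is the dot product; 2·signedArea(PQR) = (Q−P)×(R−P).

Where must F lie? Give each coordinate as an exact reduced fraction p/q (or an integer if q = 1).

1. F_x = 19/3  [line 2·x + 12·y + -74/3 = 0 ∩ |FD|² = 1480/9]
2. F_y = 1  [line 2·x + 12·y + -74/3 = 0 ∩ |FD|² = 1480/9]
   → F = (19/3, 1)

F = (19/3, 1)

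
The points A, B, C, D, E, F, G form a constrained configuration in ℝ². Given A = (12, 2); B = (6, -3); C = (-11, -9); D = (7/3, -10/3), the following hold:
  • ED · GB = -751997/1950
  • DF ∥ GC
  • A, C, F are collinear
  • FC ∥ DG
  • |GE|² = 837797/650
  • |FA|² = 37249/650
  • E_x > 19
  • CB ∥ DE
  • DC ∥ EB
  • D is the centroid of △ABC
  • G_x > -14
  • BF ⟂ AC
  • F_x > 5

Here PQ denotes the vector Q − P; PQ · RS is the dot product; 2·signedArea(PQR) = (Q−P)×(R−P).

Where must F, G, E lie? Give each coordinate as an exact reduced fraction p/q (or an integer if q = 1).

1. F_x = 3361/650  [A, C, F are collinear ∩ BF ⟂ AC]
2. F_y = -823/650  [A, C, F are collinear ∩ BF ⟂ AC]
   → F = (3361/650, -823/650)
3. G_x = -26983/1950  [DF ∥ GC ∩ FC ∥ DG]
4. G_y = -21581/1950  [DF ∥ GC ∩ FC ∥ DG]
   → G = (-26983/1950, -21581/1950)
5. E_x = 58/3  [DC ∥ EB ∩ CB ∥ DE]
6. E_y = 8/3  [DC ∥ EB ∩ CB ∥ DE]
   → E = (58/3, 8/3)

E = (58/3, 8/3)
F = (3361/650, -823/650)
G = (-26983/1950, -21581/1950)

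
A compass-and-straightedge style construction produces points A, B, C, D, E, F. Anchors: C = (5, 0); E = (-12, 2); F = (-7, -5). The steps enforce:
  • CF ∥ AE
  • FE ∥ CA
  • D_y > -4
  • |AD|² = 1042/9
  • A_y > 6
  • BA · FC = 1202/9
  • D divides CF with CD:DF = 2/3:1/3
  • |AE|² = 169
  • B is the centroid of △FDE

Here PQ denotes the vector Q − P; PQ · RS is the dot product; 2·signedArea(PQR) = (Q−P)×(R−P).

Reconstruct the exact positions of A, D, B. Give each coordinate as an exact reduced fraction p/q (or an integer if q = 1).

1. A_x = 0  [CF ∥ AE ∩ FE ∥ CA]
2. A_y = 7  [CF ∥ AE ∩ FE ∥ CA]
   → A = (0, 7)
3. D_x = -3  [D divides CF with CD:DF = 2/3:1/3]
4. D_y = -10/3  [D divides CF with CD:DF = 2/3:1/3]
   → D = (-3, -10/3)
5. B_x = -22/3  [B is the centroid of △FDE]
6. B_y = -19/9  [B is the centroid of △FDE]
   → B = (-22/3, -19/9)

A = (0, 7)
B = (-22/3, -19/9)
D = (-3, -10/3)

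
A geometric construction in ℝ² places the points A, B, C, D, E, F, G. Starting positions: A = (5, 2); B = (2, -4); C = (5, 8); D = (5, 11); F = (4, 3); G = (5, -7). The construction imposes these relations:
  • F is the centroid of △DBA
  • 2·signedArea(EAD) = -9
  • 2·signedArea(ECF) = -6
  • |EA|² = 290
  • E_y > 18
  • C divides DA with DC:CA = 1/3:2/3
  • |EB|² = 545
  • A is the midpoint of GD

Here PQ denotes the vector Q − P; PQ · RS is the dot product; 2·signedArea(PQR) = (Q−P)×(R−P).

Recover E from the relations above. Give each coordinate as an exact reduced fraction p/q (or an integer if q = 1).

1. E_x = 6  [2·signedArea(ECF) = -6 ∩ 2·signedArea(EAD) = -9]
2. E_y = 19  [2·signedArea(ECF) = -6 ∩ 2·signedArea(EAD) = -9]
   → E = (6, 19)

E = (6, 19)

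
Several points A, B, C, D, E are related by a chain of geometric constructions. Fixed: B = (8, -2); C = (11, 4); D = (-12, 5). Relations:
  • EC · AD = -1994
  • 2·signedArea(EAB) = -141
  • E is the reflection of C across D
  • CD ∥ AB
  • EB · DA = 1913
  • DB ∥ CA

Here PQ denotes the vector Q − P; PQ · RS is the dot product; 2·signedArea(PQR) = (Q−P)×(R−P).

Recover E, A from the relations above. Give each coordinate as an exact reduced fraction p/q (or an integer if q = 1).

A = (31, -3)
E = (-35, 6)

1. E_x = -35  [E is the reflection of C across D]
2. E_y = 6  [E is the reflection of C across D]
   → E = (-35, 6)
3. A_x = 31  [CD ∥ AB ∩ DB ∥ CA]
4. A_y = -3  [CD ∥ AB ∩ DB ∥ CA]
   → A = (31, -3)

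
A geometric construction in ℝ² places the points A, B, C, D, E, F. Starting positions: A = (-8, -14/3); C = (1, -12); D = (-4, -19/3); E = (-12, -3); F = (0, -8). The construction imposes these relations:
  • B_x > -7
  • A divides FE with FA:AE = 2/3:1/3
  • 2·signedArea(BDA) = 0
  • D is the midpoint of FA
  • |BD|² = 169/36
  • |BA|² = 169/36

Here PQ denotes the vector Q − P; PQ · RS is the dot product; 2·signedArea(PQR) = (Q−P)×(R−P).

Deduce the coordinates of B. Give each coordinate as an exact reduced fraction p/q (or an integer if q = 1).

1. B_x = -6  [line -5/3·x + -4·y + -32 = 0 ∩ |BA|² = 169/36]
2. B_y = -11/2  [line -5/3·x + -4·y + -32 = 0 ∩ |BA|² = 169/36]
   → B = (-6, -11/2)

B = (-6, -11/2)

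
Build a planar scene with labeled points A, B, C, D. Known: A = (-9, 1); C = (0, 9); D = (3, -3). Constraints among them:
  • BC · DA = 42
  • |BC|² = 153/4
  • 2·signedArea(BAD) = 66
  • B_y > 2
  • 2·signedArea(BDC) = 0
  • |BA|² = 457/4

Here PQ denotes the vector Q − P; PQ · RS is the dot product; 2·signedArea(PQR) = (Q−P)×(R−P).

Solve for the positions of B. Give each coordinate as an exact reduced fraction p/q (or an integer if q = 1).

1. B_x = 3/2  [2·signedArea(BDC) = 0 ∩ BC · DA = 42]
2. B_y = 3  [2·signedArea(BDC) = 0 ∩ BC · DA = 42]
   → B = (3/2, 3)

B = (3/2, 3)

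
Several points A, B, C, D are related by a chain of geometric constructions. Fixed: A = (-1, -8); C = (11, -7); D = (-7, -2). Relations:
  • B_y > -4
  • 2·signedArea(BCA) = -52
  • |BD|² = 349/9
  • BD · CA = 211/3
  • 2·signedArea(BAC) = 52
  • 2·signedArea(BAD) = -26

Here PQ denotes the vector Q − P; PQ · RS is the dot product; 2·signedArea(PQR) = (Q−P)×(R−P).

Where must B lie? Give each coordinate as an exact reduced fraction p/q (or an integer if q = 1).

1. B_x = -1  [2·signedArea(BCA) = -52 ∩ 2·signedArea(BAD) = -26]
2. B_y = -11/3  [2·signedArea(BCA) = -52 ∩ 2·signedArea(BAD) = -26]
   → B = (-1, -11/3)

B = (-1, -11/3)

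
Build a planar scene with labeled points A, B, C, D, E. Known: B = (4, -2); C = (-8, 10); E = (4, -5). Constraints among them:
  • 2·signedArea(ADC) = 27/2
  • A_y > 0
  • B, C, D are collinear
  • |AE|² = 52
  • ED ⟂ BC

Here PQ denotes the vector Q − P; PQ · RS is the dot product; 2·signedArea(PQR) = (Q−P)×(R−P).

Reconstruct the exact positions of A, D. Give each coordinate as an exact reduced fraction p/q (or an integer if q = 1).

1. D_x = 11/2  [B, C, D are collinear ∩ ED ⟂ BC]
2. D_y = -7/2  [B, C, D are collinear ∩ ED ⟂ BC]
   → D = (11/2, -7/2)
3. A_x = 0  [line -27/2·x + -27/2·y + 27/2 = 0 ∩ |AE|² = 52]
4. A_y = 1  [line -27/2·x + -27/2·y + 27/2 = 0 ∩ |AE|² = 52]
   → A = (0, 1)

A = (0, 1)
D = (11/2, -7/2)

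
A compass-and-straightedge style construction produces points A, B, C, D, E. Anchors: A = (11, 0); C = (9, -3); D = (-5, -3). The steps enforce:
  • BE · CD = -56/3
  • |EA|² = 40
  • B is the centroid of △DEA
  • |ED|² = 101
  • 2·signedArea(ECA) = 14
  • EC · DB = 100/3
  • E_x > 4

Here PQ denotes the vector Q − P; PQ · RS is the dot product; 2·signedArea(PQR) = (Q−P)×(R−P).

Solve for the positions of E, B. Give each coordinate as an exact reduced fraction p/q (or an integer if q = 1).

B = (11/3, -5/3)
E = (5, -2)

1. E_x = 5  [line -3·x + 2·y + 19 = 0 ∩ |ED|² = 101]
2. E_y = -2  [line -3·x + 2·y + 19 = 0 ∩ |ED|² = 101]
   → E = (5, -2)
3. B_x = 11/3  [B is the centroid of △DEA]
4. B_y = -5/3  [B is the centroid of △DEA]
   → B = (11/3, -5/3)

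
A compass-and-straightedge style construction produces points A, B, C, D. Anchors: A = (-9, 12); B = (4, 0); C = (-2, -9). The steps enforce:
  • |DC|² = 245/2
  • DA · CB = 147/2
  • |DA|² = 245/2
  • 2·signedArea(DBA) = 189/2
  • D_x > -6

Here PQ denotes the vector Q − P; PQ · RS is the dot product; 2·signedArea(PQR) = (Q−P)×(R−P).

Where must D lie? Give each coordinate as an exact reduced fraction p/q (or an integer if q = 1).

D = (-11/2, 3/2)

1. D_x = -11/2  [DA · CB = 147/2 ∩ 2·signedArea(DBA) = 189/2]
2. D_y = 3/2  [DA · CB = 147/2 ∩ 2·signedArea(DBA) = 189/2]
   → D = (-11/2, 3/2)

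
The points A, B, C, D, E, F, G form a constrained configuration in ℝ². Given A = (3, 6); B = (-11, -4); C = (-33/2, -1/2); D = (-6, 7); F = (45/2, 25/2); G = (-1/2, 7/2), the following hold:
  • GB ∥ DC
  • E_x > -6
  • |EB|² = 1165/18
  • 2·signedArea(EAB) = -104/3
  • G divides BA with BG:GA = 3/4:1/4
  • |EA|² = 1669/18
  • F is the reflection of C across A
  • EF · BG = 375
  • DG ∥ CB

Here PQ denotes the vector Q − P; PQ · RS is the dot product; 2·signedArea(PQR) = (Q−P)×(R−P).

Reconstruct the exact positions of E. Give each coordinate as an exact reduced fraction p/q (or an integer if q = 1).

E = (-35/6, 13/6)

1. E_x = -35/6  [2·signedArea(EAB) = -104/3 ∩ EF · BG = 375]
2. E_y = 13/6  [2·signedArea(EAB) = -104/3 ∩ EF · BG = 375]
   → E = (-35/6, 13/6)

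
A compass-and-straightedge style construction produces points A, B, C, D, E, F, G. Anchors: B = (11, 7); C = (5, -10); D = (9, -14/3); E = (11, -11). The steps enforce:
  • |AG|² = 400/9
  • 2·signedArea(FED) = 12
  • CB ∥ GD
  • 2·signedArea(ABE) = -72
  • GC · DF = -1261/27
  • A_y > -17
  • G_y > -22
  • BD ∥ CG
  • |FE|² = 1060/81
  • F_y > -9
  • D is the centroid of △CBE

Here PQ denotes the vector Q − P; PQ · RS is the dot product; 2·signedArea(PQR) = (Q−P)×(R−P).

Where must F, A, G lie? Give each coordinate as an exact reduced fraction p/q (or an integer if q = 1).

1. F_x = 25/3  [line -19/3·x + -2·y + 107/3 = 0 ∩ |FE|² = 1060/81]
2. F_y = -77/9  [line -19/3·x + -2·y + 107/3 = 0 ∩ |FE|² = 1060/81]
   → F = (25/3, -77/9)
3. A_x = 7  [2·signedArea(ABE) = -72]
4. G_x = 3  [CB ∥ GD ∩ BD ∥ CG]
5. G_y = -65/3  [CB ∥ GD ∩ BD ∥ CG]
   → G = (3, -65/3)
6. A_y = -49/3  [|AG|² = 400/9]
   → A = (7, -49/3)

A = (7, -49/3)
F = (25/3, -77/9)
G = (3, -65/3)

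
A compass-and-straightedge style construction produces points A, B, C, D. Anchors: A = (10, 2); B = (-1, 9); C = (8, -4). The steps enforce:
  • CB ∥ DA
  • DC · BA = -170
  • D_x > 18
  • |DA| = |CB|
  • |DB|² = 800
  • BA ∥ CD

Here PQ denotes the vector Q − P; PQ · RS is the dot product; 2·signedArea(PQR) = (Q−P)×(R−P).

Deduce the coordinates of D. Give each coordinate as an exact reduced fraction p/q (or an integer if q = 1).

D = (19, -11)

1. D_x = 19  [CB ∥ DA ∩ BA ∥ CD]
2. D_y = -11  [CB ∥ DA ∩ BA ∥ CD]
   → D = (19, -11)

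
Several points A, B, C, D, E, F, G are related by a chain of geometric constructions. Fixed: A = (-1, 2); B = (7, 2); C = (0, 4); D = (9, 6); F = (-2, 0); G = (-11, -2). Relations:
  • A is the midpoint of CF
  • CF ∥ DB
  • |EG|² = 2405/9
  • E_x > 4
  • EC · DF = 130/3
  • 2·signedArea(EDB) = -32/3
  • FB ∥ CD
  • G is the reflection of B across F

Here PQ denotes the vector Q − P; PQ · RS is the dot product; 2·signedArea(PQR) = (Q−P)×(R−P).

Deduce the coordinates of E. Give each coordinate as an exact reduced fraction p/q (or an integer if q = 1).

1. E_x = 14/3  [EC · DF = 130/3 ∩ 2·signedArea(EDB) = -32/3]
2. E_y = 8/3  [EC · DF = 130/3 ∩ 2·signedArea(EDB) = -32/3]
   → E = (14/3, 8/3)

E = (14/3, 8/3)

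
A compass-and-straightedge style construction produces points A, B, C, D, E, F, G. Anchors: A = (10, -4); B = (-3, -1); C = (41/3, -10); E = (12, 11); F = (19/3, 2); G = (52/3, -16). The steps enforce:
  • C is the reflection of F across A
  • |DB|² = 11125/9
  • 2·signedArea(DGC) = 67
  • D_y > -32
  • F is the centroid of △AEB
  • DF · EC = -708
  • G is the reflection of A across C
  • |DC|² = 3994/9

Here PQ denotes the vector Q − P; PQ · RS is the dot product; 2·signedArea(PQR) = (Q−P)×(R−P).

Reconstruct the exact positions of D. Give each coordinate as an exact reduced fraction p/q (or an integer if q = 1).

D = (46/3, -31)

1. D_x = 46/3  [2·signedArea(DGC) = 67 ∩ DF · EC = -708]
2. D_y = -31  [2·signedArea(DGC) = 67 ∩ DF · EC = -708]
   → D = (46/3, -31)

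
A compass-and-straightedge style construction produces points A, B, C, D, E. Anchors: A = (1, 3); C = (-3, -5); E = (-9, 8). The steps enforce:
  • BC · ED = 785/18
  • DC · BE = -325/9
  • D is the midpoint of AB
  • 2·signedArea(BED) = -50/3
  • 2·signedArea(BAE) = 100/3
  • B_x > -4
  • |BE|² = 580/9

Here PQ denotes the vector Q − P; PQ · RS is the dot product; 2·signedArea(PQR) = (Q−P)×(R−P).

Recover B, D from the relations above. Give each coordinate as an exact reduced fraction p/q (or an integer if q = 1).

B = (-11/3, 2)
D = (-4/3, 5/2)

1. B_x = -11/3  [line -5·x + -10·y + 5/3 = 0 ∩ |BE|² = 580/9]
2. B_y = 2  [line -5·x + -10·y + 5/3 = 0 ∩ |BE|² = 580/9]
   → B = (-11/3, 2)
3. D_x = -4/3  [BC · ED = 785/18 ∩ D is the midpoint of AB]
4. D_y = 5/2  [BC · ED = 785/18 ∩ D is the midpoint of AB]
   → D = (-4/3, 5/2)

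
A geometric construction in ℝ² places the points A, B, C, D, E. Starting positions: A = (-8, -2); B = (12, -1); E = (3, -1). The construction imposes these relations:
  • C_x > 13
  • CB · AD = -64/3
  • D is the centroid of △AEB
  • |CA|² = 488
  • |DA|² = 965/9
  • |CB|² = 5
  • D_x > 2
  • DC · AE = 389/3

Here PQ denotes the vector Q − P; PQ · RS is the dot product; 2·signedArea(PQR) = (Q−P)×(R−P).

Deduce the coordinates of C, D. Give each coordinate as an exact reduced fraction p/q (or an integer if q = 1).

1. D_x = 7/3  [D is the centroid of △AEB]
2. D_y = -4/3  [D is the centroid of △AEB]
   → D = (7/3, -4/3)
3. C_x = 14  [CB · AD = -64/3 ∩ DC · AE = 389/3]
4. C_y = 0  [CB · AD = -64/3 ∩ DC · AE = 389/3]
   → C = (14, 0)

C = (14, 0)
D = (7/3, -4/3)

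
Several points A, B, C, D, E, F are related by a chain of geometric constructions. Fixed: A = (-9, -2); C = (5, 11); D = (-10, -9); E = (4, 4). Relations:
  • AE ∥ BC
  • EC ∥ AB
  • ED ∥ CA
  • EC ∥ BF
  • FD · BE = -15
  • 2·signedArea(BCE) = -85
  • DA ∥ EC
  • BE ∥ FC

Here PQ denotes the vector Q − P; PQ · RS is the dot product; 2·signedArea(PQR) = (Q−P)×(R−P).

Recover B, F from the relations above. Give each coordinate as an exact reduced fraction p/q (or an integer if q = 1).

1. B_x = -8  [AE ∥ BC ∩ EC ∥ AB]
2. B_y = 5  [AE ∥ BC ∩ EC ∥ AB]
   → B = (-8, 5)
3. F_x = -7  [BE ∥ FC ∩ EC ∥ BF]
4. F_y = 12  [BE ∥ FC ∩ EC ∥ BF]
   → F = (-7, 12)

B = (-8, 5)
F = (-7, 12)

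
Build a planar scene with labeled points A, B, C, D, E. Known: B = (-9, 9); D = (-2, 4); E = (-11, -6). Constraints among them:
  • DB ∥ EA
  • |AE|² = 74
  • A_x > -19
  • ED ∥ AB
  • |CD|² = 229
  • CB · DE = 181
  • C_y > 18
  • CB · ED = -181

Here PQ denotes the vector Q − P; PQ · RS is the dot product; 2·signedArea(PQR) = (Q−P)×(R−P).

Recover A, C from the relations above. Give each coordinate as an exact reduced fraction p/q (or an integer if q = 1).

A = (-18, -1)
C = (0, 19)

1. A_x = -18  [ED ∥ AB ∩ DB ∥ EA]
2. A_y = -1  [ED ∥ AB ∩ DB ∥ EA]
   → A = (-18, -1)
3. C_x = 0  [line 9·x + 10·y + -190 = 0 ∩ |CD|² = 229]
4. C_y = 19  [line 9·x + 10·y + -190 = 0 ∩ |CD|² = 229]
   → C = (0, 19)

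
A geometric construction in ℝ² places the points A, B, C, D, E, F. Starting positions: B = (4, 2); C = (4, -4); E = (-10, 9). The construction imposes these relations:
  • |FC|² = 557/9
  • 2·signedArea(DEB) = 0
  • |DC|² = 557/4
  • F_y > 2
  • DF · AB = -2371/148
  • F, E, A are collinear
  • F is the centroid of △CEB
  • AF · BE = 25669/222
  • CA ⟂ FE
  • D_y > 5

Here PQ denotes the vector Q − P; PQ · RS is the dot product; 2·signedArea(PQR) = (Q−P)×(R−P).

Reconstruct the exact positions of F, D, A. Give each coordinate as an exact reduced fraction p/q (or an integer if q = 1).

1. F_x = -2/3  [F is the centroid of △CEB]
2. F_y = 7/3  [F is the centroid of △CEB]
   → F = (-2/3, 7/3)
3. D_x = -3  [line 7·x + 14·y + -56 = 0 ∩ |DC|² = 557/4]
4. D_y = 11/2  [line 7·x + 14·y + -56 = 0 ∩ |DC|² = 557/4]
   → D = (-3, 11/2)
5. A_x = 401/74  [F, E, A are collinear ∩ CA ⟂ FE]
6. A_y = -149/74  [F, E, A are collinear ∩ CA ⟂ FE]
   → A = (401/74, -149/74)

A = (401/74, -149/74)
D = (-3, 11/2)
F = (-2/3, 7/3)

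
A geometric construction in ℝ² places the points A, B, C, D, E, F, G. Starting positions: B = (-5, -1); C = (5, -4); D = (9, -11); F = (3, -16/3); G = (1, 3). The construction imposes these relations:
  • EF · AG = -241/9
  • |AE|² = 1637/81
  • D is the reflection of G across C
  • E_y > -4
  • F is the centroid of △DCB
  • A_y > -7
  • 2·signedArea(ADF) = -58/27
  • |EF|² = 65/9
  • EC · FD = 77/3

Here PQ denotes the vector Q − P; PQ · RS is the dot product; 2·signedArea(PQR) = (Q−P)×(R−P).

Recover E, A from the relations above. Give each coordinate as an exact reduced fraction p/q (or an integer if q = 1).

A = (41/9, -58/9)
E = (5/3, -3)

1. E_x = 5/3  [line -6·x + 17/3·y + 27 = 0 ∩ |EF|² = 65/9]
2. E_y = -3  [line -6·x + 17/3·y + 27 = 0 ∩ |EF|² = 65/9]
   → E = (5/3, -3)
3. A_x = 41/9  [EF · AG = -241/9 ∩ 2·signedArea(ADF) = -58/27]
4. A_y = -58/9  [EF · AG = -241/9 ∩ 2·signedArea(ADF) = -58/27]
   → A = (41/9, -58/9)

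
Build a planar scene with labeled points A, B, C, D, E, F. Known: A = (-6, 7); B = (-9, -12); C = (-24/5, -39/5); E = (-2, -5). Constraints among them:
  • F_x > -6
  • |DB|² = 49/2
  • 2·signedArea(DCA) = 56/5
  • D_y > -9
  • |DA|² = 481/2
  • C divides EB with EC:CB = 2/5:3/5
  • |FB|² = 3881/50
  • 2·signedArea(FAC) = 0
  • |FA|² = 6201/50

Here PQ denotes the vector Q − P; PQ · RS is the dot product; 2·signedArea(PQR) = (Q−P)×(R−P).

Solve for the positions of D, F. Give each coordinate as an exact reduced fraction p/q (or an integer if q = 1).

D = (-11/2, -17/2)
F = (-51/10, -41/10)

1. D_x = -11/2  [line -74/5·x + -6/5·y + -458/5 = 0 ∩ |DB|² = 49/2]
2. D_y = -17/2  [line -74/5·x + -6/5·y + -458/5 = 0 ∩ |DB|² = 49/2]
   → D = (-11/2, -17/2)
3. F_x = -51/10  [line 74/5·x + 6/5·y + 402/5 = 0 ∩ |FA|² = 6201/50]
4. F_y = -41/10  [line 74/5·x + 6/5·y + 402/5 = 0 ∩ |FA|² = 6201/50]
   → F = (-51/10, -41/10)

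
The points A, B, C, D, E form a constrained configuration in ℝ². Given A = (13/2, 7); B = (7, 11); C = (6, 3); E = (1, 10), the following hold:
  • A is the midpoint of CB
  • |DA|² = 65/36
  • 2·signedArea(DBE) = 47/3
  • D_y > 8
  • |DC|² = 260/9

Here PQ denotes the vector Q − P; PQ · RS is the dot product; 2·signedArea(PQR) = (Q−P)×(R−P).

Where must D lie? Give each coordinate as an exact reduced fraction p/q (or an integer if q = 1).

D = (20/3, 25/3)

1. D_x = 20/3  [line 1·x + -6·y + 130/3 = 0 ∩ |DC|² = 260/9]
2. D_y = 25/3  [line 1·x + -6·y + 130/3 = 0 ∩ |DC|² = 260/9]
   → D = (20/3, 25/3)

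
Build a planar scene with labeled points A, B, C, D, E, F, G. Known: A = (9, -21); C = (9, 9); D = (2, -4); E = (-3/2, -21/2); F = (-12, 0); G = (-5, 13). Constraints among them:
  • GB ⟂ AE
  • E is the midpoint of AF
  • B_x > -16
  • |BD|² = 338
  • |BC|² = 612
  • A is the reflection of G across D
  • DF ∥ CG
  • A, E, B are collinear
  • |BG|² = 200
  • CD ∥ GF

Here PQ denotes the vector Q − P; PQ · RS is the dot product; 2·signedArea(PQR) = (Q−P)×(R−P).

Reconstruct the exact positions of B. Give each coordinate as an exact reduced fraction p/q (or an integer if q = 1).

B = (-15, 3)

1. B_x = -15  [A, E, B are collinear ∩ GB ⟂ AE]
2. B_y = 3  [A, E, B are collinear ∩ GB ⟂ AE]
   → B = (-15, 3)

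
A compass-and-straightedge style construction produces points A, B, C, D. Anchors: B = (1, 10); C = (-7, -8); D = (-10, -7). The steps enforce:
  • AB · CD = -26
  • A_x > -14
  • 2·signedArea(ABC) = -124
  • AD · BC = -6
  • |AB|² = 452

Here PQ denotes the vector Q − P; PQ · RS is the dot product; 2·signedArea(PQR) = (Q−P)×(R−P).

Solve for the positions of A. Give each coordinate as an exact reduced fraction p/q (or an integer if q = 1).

A = (-13, -6)

1. A_x = -13  [AB · CD = -26 ∩ 2·signedArea(ABC) = -124]
2. A_y = -6  [AB · CD = -26 ∩ 2·signedArea(ABC) = -124]
   → A = (-13, -6)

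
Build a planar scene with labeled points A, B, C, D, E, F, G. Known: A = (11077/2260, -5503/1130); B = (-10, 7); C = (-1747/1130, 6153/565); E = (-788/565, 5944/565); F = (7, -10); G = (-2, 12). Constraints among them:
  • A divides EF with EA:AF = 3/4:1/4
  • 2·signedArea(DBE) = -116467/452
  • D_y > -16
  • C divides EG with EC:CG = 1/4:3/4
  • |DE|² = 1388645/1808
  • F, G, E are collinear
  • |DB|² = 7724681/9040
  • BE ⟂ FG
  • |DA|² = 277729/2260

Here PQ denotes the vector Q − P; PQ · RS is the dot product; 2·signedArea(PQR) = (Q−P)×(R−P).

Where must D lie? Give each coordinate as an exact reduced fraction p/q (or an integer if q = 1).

1. D_x = 20563/2260  [line -1989/565·x + 4862/565·y + 366639/2260 = 0 ∩ |DA|² = 277729/2260]
2. D_y = -17097/1130  [line -1989/565·x + 4862/565·y + 366639/2260 = 0 ∩ |DA|² = 277729/2260]
   → D = (20563/2260, -17097/1130)

D = (20563/2260, -17097/1130)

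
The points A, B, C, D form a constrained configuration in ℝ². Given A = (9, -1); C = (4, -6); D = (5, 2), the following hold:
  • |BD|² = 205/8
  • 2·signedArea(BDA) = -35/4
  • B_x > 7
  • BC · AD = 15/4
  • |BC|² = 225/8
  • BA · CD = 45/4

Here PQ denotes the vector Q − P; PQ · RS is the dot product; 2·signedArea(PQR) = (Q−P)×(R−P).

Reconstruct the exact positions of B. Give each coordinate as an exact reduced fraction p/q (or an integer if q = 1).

1. B_x = 31/4  [2·signedArea(BDA) = -35/4 ∩ BC · AD = 15/4]
2. B_y = -9/4  [2·signedArea(BDA) = -35/4 ∩ BC · AD = 15/4]
   → B = (31/4, -9/4)

B = (31/4, -9/4)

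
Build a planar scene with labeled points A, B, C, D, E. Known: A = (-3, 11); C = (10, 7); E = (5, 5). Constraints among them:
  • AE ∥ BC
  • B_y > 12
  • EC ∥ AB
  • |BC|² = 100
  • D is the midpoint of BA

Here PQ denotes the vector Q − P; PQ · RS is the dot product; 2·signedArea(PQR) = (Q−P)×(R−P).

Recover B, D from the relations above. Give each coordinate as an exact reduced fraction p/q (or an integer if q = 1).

1. B_x = 2  [AE ∥ BC ∩ EC ∥ AB]
2. B_y = 13  [AE ∥ BC ∩ EC ∥ AB]
   → B = (2, 13)
3. D_x = -1/2  [D is the midpoint of BA]
4. D_y = 12  [D is the midpoint of BA]
   → D = (-1/2, 12)

B = (2, 13)
D = (-1/2, 12)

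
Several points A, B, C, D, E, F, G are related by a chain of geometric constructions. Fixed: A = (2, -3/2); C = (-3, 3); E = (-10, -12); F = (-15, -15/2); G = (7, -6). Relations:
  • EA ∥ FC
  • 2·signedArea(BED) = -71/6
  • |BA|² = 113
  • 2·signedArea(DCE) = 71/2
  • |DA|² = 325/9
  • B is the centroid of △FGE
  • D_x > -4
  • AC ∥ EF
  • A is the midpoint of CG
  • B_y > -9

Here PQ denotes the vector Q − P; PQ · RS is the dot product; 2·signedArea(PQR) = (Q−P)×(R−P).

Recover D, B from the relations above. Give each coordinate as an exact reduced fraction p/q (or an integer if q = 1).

1. B_x = -6  [B is the centroid of △FGE]
2. B_y = -17/2  [B is the centroid of △FGE]
   → B = (-6, -17/2)
3. D_x = -11/3  [2·signedArea(DCE) = 71/2 ∩ 2·signedArea(BED) = -71/6]
4. D_y = -7/2  [2·signedArea(DCE) = 71/2 ∩ 2·signedArea(BED) = -71/6]
   → D = (-11/3, -7/2)

B = (-6, -17/2)
D = (-11/3, -7/2)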